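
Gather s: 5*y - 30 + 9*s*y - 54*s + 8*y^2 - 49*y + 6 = s*(9*y - 54) + 8*y^2 - 44*y - 24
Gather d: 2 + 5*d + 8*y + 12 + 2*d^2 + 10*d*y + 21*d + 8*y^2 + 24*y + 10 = 2*d^2 + d*(10*y + 26) + 8*y^2 + 32*y + 24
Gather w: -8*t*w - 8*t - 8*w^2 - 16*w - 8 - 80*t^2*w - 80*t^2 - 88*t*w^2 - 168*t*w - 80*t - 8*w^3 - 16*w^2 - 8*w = -80*t^2 - 88*t - 8*w^3 + w^2*(-88*t - 24) + w*(-80*t^2 - 176*t - 24) - 8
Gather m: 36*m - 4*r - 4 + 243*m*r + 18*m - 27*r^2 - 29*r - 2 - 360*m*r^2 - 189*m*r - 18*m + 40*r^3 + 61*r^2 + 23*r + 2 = m*(-360*r^2 + 54*r + 36) + 40*r^3 + 34*r^2 - 10*r - 4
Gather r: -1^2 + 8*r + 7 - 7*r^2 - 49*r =-7*r^2 - 41*r + 6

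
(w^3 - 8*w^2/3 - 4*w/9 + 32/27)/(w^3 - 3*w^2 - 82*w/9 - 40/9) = (9*w^2 - 30*w + 16)/(3*(3*w^2 - 11*w - 20))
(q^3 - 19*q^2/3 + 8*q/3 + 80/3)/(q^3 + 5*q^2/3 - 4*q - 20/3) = (q^2 - 8*q + 16)/(q^2 - 4)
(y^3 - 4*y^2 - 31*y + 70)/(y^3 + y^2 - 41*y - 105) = (y - 2)/(y + 3)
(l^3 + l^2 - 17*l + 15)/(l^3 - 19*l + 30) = (l - 1)/(l - 2)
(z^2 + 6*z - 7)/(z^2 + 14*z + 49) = (z - 1)/(z + 7)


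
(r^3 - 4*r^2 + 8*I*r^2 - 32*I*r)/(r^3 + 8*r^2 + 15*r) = (r^2 + r*(-4 + 8*I) - 32*I)/(r^2 + 8*r + 15)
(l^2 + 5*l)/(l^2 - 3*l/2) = 2*(l + 5)/(2*l - 3)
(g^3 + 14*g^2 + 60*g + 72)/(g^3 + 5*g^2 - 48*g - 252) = (g + 2)/(g - 7)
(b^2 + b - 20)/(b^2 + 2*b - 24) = (b + 5)/(b + 6)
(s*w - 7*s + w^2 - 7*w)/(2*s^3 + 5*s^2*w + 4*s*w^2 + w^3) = (w - 7)/(2*s^2 + 3*s*w + w^2)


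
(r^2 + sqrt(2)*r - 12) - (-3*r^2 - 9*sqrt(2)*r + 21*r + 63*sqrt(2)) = 4*r^2 - 21*r + 10*sqrt(2)*r - 63*sqrt(2) - 12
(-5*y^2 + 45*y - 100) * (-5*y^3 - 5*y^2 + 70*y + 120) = 25*y^5 - 200*y^4 - 75*y^3 + 3050*y^2 - 1600*y - 12000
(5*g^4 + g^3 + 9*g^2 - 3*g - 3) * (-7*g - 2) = -35*g^5 - 17*g^4 - 65*g^3 + 3*g^2 + 27*g + 6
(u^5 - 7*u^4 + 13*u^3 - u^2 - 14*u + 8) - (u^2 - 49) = u^5 - 7*u^4 + 13*u^3 - 2*u^2 - 14*u + 57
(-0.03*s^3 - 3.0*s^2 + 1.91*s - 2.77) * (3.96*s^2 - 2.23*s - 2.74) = -0.1188*s^5 - 11.8131*s^4 + 14.3358*s^3 - 7.0085*s^2 + 0.9437*s + 7.5898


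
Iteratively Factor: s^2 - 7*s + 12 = (s - 3)*(s - 4)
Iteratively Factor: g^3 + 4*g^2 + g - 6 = (g + 2)*(g^2 + 2*g - 3) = (g - 1)*(g + 2)*(g + 3)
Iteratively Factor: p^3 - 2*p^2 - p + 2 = (p - 1)*(p^2 - p - 2) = (p - 2)*(p - 1)*(p + 1)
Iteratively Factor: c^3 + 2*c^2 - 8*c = (c)*(c^2 + 2*c - 8) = c*(c + 4)*(c - 2)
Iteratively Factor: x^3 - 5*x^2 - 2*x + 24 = (x - 4)*(x^2 - x - 6) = (x - 4)*(x - 3)*(x + 2)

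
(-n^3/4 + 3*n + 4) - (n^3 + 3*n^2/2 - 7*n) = -5*n^3/4 - 3*n^2/2 + 10*n + 4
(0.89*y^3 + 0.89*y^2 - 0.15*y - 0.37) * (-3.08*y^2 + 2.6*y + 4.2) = -2.7412*y^5 - 0.4272*y^4 + 6.514*y^3 + 4.4876*y^2 - 1.592*y - 1.554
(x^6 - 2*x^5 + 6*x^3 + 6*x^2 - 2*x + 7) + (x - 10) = x^6 - 2*x^5 + 6*x^3 + 6*x^2 - x - 3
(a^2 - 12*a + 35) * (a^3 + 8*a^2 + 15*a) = a^5 - 4*a^4 - 46*a^3 + 100*a^2 + 525*a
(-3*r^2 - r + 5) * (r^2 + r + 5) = -3*r^4 - 4*r^3 - 11*r^2 + 25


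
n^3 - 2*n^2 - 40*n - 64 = (n - 8)*(n + 2)*(n + 4)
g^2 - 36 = (g - 6)*(g + 6)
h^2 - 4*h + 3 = (h - 3)*(h - 1)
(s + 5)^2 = s^2 + 10*s + 25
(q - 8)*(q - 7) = q^2 - 15*q + 56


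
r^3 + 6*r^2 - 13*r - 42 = (r - 3)*(r + 2)*(r + 7)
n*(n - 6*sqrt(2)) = n^2 - 6*sqrt(2)*n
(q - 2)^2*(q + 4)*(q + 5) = q^4 + 5*q^3 - 12*q^2 - 44*q + 80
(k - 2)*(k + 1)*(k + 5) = k^3 + 4*k^2 - 7*k - 10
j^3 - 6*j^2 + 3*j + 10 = (j - 5)*(j - 2)*(j + 1)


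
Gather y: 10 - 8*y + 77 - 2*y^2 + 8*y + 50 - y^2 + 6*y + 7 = -3*y^2 + 6*y + 144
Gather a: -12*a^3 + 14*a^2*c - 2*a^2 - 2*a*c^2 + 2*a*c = -12*a^3 + a^2*(14*c - 2) + a*(-2*c^2 + 2*c)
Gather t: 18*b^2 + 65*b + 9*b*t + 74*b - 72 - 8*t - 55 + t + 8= 18*b^2 + 139*b + t*(9*b - 7) - 119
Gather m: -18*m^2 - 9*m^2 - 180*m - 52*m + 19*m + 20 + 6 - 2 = -27*m^2 - 213*m + 24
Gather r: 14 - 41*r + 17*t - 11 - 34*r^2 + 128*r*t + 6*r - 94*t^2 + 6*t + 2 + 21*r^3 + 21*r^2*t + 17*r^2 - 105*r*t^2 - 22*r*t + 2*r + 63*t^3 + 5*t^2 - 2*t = 21*r^3 + r^2*(21*t - 17) + r*(-105*t^2 + 106*t - 33) + 63*t^3 - 89*t^2 + 21*t + 5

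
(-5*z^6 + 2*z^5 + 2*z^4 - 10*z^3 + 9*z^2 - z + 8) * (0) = 0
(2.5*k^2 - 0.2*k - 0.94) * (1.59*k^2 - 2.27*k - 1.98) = 3.975*k^4 - 5.993*k^3 - 5.9906*k^2 + 2.5298*k + 1.8612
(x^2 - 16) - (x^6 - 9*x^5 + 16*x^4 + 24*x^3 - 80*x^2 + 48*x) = -x^6 + 9*x^5 - 16*x^4 - 24*x^3 + 81*x^2 - 48*x - 16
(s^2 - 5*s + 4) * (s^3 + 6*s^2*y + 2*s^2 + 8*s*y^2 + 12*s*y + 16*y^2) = s^5 + 6*s^4*y - 3*s^4 + 8*s^3*y^2 - 18*s^3*y - 6*s^3 - 24*s^2*y^2 - 36*s^2*y + 8*s^2 - 48*s*y^2 + 48*s*y + 64*y^2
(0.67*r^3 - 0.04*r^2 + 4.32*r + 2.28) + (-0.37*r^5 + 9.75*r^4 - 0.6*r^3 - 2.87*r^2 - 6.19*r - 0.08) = -0.37*r^5 + 9.75*r^4 + 0.0700000000000001*r^3 - 2.91*r^2 - 1.87*r + 2.2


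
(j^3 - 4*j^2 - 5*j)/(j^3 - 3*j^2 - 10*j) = (j + 1)/(j + 2)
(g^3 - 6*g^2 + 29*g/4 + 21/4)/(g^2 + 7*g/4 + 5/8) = 2*(2*g^2 - 13*g + 21)/(4*g + 5)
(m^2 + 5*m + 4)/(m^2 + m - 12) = (m + 1)/(m - 3)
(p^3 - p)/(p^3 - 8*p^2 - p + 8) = p/(p - 8)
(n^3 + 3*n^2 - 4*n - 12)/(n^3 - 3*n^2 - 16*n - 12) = (n^2 + n - 6)/(n^2 - 5*n - 6)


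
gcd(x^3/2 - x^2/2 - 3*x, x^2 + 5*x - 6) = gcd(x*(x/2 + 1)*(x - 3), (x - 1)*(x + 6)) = 1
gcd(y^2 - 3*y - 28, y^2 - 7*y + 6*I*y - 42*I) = y - 7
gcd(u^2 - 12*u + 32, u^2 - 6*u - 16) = u - 8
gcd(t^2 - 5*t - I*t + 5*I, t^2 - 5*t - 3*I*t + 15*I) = t - 5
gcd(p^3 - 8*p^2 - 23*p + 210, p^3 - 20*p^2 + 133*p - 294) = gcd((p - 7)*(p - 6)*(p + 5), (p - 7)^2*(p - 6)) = p^2 - 13*p + 42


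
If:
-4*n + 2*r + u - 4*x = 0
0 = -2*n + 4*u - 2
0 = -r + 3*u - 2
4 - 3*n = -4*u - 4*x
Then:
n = 11/3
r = 5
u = 7/3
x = -7/12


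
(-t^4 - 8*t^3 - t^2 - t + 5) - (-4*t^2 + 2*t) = -t^4 - 8*t^3 + 3*t^2 - 3*t + 5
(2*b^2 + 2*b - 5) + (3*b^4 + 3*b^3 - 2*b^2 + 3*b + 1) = 3*b^4 + 3*b^3 + 5*b - 4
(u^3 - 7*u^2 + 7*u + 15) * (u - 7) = u^4 - 14*u^3 + 56*u^2 - 34*u - 105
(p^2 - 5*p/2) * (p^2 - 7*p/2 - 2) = p^4 - 6*p^3 + 27*p^2/4 + 5*p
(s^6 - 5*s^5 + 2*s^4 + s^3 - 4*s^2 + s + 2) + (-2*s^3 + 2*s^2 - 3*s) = s^6 - 5*s^5 + 2*s^4 - s^3 - 2*s^2 - 2*s + 2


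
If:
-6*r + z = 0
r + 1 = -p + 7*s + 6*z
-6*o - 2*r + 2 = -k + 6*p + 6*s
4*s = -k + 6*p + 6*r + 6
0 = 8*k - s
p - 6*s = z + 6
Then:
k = -504/2353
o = 30986/7059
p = -5832/2353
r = 707/2353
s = -4032/2353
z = 4242/2353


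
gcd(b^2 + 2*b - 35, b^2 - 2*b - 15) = b - 5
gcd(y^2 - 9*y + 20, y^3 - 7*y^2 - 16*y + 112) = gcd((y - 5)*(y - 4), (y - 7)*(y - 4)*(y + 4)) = y - 4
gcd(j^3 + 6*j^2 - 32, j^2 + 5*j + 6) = 1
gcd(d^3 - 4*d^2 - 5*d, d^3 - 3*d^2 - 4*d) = d^2 + d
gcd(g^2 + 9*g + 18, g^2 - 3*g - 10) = 1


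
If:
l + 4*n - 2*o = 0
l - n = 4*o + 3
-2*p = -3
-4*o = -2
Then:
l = 21/5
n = -4/5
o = 1/2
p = 3/2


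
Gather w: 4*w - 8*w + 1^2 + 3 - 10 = -4*w - 6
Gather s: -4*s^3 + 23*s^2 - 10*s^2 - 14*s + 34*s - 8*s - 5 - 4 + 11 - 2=-4*s^3 + 13*s^2 + 12*s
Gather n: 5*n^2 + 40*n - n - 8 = 5*n^2 + 39*n - 8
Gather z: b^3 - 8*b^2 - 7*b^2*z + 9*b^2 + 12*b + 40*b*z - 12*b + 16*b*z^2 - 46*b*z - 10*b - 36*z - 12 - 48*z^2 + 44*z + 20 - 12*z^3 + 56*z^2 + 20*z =b^3 + b^2 - 10*b - 12*z^3 + z^2*(16*b + 8) + z*(-7*b^2 - 6*b + 28) + 8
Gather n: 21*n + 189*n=210*n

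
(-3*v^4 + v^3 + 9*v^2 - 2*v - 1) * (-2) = 6*v^4 - 2*v^3 - 18*v^2 + 4*v + 2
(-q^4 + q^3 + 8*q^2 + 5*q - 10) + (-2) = -q^4 + q^3 + 8*q^2 + 5*q - 12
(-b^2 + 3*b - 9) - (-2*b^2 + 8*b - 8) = b^2 - 5*b - 1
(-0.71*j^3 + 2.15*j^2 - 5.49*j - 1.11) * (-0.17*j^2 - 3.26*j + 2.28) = 0.1207*j^5 + 1.9491*j^4 - 7.6945*j^3 + 22.9881*j^2 - 8.8986*j - 2.5308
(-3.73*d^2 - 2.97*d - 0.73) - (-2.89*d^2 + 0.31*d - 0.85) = -0.84*d^2 - 3.28*d + 0.12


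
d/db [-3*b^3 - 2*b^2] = b*(-9*b - 4)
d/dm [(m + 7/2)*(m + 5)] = 2*m + 17/2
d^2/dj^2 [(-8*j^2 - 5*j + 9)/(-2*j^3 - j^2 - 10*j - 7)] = 2*(32*j^6 + 60*j^5 - 666*j^4 - 1103*j^3 - 1155*j^2 + 3*j - 795)/(8*j^9 + 12*j^8 + 126*j^7 + 205*j^6 + 714*j^5 + 1161*j^4 + 1714*j^3 + 2247*j^2 + 1470*j + 343)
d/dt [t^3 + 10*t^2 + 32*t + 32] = 3*t^2 + 20*t + 32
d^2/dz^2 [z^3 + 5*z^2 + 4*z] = 6*z + 10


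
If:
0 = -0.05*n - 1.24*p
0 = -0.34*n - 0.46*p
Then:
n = 0.00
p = 0.00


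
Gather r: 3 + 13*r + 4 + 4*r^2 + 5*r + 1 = 4*r^2 + 18*r + 8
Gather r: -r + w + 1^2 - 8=-r + w - 7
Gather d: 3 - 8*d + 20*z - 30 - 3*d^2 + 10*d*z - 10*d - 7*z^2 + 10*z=-3*d^2 + d*(10*z - 18) - 7*z^2 + 30*z - 27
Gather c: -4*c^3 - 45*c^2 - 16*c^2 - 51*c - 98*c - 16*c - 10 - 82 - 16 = -4*c^3 - 61*c^2 - 165*c - 108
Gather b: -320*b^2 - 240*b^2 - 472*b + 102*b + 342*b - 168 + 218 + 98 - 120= -560*b^2 - 28*b + 28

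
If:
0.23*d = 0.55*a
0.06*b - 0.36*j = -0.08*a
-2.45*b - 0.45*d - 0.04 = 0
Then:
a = 6.71055243135958*j + 0.0182600066159444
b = -2.94740324181277*j - 0.0243466754879259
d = 16.0469732054251*j + 0.043665233212041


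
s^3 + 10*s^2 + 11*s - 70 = (s - 2)*(s + 5)*(s + 7)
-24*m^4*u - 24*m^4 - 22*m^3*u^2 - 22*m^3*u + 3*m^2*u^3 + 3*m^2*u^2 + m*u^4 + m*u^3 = (-4*m + u)*(m + u)*(6*m + u)*(m*u + m)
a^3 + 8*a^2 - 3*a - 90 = (a - 3)*(a + 5)*(a + 6)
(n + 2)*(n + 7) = n^2 + 9*n + 14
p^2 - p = p*(p - 1)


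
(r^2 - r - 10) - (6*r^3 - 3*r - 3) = -6*r^3 + r^2 + 2*r - 7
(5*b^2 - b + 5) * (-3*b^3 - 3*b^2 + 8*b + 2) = -15*b^5 - 12*b^4 + 28*b^3 - 13*b^2 + 38*b + 10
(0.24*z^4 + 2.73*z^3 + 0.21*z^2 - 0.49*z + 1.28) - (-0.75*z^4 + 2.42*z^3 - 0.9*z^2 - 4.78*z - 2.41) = 0.99*z^4 + 0.31*z^3 + 1.11*z^2 + 4.29*z + 3.69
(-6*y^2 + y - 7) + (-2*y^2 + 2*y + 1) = -8*y^2 + 3*y - 6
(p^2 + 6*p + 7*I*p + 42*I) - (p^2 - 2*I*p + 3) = 6*p + 9*I*p - 3 + 42*I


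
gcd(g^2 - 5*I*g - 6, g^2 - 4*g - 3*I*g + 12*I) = g - 3*I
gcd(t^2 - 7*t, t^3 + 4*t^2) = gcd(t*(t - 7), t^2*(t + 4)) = t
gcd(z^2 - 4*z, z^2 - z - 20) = 1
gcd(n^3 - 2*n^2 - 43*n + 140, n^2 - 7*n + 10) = n - 5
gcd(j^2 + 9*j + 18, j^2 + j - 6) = j + 3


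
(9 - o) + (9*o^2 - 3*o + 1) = 9*o^2 - 4*o + 10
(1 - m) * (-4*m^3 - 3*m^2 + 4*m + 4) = 4*m^4 - m^3 - 7*m^2 + 4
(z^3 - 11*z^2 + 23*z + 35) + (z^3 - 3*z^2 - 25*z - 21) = 2*z^3 - 14*z^2 - 2*z + 14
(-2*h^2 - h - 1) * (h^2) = -2*h^4 - h^3 - h^2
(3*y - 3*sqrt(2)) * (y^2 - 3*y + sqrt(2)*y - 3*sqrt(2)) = 3*y^3 - 9*y^2 - 6*y + 18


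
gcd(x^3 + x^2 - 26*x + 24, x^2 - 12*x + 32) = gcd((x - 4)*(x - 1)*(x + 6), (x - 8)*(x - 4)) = x - 4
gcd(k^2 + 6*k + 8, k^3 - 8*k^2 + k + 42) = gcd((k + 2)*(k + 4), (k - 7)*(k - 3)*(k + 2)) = k + 2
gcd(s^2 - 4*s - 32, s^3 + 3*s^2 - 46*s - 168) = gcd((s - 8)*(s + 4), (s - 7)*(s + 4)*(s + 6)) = s + 4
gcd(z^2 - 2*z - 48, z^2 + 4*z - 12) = z + 6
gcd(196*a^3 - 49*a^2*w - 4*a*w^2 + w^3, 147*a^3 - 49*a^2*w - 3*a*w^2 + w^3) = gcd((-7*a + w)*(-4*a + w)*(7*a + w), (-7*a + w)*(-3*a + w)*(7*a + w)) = -49*a^2 + w^2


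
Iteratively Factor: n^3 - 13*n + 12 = (n - 3)*(n^2 + 3*n - 4) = (n - 3)*(n - 1)*(n + 4)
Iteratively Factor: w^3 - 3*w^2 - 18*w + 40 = (w - 5)*(w^2 + 2*w - 8) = (w - 5)*(w + 4)*(w - 2)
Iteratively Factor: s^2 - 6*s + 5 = (s - 1)*(s - 5)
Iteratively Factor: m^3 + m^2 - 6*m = (m - 2)*(m^2 + 3*m) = (m - 2)*(m + 3)*(m)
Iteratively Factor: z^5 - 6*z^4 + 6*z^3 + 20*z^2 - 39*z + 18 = (z - 1)*(z^4 - 5*z^3 + z^2 + 21*z - 18) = (z - 1)^2*(z^3 - 4*z^2 - 3*z + 18) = (z - 3)*(z - 1)^2*(z^2 - z - 6) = (z - 3)*(z - 1)^2*(z + 2)*(z - 3)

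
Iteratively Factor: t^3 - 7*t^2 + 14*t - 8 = (t - 2)*(t^2 - 5*t + 4) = (t - 2)*(t - 1)*(t - 4)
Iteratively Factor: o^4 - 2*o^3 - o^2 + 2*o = (o + 1)*(o^3 - 3*o^2 + 2*o) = (o - 1)*(o + 1)*(o^2 - 2*o) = (o - 2)*(o - 1)*(o + 1)*(o)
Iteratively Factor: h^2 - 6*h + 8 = (h - 2)*(h - 4)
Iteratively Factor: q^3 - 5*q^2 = (q - 5)*(q^2) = q*(q - 5)*(q)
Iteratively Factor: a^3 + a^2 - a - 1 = (a + 1)*(a^2 - 1) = (a - 1)*(a + 1)*(a + 1)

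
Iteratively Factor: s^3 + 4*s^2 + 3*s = (s)*(s^2 + 4*s + 3) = s*(s + 1)*(s + 3)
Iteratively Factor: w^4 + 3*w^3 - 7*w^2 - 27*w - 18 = (w + 1)*(w^3 + 2*w^2 - 9*w - 18) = (w + 1)*(w + 2)*(w^2 - 9) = (w - 3)*(w + 1)*(w + 2)*(w + 3)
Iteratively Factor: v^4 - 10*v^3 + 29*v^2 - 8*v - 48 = (v + 1)*(v^3 - 11*v^2 + 40*v - 48) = (v - 3)*(v + 1)*(v^2 - 8*v + 16) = (v - 4)*(v - 3)*(v + 1)*(v - 4)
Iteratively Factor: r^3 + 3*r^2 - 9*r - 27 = (r + 3)*(r^2 - 9) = (r - 3)*(r + 3)*(r + 3)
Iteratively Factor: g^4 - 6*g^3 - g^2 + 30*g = (g + 2)*(g^3 - 8*g^2 + 15*g) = (g - 3)*(g + 2)*(g^2 - 5*g) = (g - 5)*(g - 3)*(g + 2)*(g)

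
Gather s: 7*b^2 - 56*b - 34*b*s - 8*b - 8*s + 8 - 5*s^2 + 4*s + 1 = 7*b^2 - 64*b - 5*s^2 + s*(-34*b - 4) + 9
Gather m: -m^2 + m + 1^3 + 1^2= -m^2 + m + 2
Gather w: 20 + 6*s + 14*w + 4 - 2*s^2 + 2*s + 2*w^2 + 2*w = -2*s^2 + 8*s + 2*w^2 + 16*w + 24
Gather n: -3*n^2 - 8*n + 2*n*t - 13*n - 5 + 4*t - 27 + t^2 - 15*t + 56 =-3*n^2 + n*(2*t - 21) + t^2 - 11*t + 24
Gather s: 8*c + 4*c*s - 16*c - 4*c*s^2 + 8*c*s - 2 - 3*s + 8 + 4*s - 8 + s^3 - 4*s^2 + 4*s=-8*c + s^3 + s^2*(-4*c - 4) + s*(12*c + 5) - 2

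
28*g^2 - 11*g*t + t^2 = (-7*g + t)*(-4*g + t)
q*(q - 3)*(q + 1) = q^3 - 2*q^2 - 3*q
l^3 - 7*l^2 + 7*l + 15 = (l - 5)*(l - 3)*(l + 1)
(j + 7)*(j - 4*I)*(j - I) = j^3 + 7*j^2 - 5*I*j^2 - 4*j - 35*I*j - 28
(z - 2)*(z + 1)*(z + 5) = z^3 + 4*z^2 - 7*z - 10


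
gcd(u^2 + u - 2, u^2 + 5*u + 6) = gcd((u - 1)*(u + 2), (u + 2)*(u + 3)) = u + 2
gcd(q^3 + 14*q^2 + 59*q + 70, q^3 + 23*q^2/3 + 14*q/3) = q + 7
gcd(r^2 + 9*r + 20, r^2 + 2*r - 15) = r + 5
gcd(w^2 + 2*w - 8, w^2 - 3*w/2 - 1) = w - 2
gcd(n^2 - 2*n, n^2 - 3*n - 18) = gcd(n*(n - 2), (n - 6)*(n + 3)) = 1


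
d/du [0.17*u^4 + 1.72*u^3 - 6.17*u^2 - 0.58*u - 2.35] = 0.68*u^3 + 5.16*u^2 - 12.34*u - 0.58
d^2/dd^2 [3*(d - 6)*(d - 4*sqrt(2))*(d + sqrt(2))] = 18*d - 36 - 18*sqrt(2)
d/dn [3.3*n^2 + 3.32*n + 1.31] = 6.6*n + 3.32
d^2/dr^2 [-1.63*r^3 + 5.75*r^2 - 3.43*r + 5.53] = 11.5 - 9.78*r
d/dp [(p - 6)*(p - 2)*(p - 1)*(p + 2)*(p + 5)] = 5*p^4 - 8*p^3 - 99*p^2 + 76*p + 116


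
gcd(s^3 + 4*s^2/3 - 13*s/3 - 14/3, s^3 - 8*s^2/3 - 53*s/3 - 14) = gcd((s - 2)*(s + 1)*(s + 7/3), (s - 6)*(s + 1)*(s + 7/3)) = s^2 + 10*s/3 + 7/3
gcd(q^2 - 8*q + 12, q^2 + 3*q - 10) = q - 2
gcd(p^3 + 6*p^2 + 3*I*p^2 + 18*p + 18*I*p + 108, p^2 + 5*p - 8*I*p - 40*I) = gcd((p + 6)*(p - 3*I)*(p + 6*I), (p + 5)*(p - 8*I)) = 1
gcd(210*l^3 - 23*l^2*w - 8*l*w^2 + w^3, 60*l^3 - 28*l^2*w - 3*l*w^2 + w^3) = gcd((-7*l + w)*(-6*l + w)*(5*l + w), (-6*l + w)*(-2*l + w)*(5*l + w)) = -30*l^2 - l*w + w^2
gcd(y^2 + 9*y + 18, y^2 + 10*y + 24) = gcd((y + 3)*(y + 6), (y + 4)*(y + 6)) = y + 6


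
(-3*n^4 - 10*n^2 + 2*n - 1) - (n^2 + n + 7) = -3*n^4 - 11*n^2 + n - 8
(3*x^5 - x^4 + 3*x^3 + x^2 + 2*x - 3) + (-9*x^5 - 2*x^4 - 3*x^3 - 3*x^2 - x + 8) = -6*x^5 - 3*x^4 - 2*x^2 + x + 5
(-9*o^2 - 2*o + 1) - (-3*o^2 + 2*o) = -6*o^2 - 4*o + 1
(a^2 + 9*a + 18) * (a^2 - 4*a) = a^4 + 5*a^3 - 18*a^2 - 72*a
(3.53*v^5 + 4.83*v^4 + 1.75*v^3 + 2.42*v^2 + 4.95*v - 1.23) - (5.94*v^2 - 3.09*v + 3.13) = 3.53*v^5 + 4.83*v^4 + 1.75*v^3 - 3.52*v^2 + 8.04*v - 4.36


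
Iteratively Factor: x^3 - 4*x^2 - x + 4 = (x + 1)*(x^2 - 5*x + 4) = (x - 1)*(x + 1)*(x - 4)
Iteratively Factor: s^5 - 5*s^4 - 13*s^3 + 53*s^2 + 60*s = (s + 1)*(s^4 - 6*s^3 - 7*s^2 + 60*s) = (s - 4)*(s + 1)*(s^3 - 2*s^2 - 15*s) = (s - 5)*(s - 4)*(s + 1)*(s^2 + 3*s) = (s - 5)*(s - 4)*(s + 1)*(s + 3)*(s)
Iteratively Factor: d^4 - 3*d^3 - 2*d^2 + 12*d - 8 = (d + 2)*(d^3 - 5*d^2 + 8*d - 4) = (d - 1)*(d + 2)*(d^2 - 4*d + 4) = (d - 2)*(d - 1)*(d + 2)*(d - 2)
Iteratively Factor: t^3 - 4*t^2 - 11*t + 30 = (t + 3)*(t^2 - 7*t + 10) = (t - 2)*(t + 3)*(t - 5)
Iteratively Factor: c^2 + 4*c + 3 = (c + 3)*(c + 1)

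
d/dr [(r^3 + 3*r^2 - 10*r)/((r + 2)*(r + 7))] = (r^4 + 18*r^3 + 79*r^2 + 84*r - 140)/(r^4 + 18*r^3 + 109*r^2 + 252*r + 196)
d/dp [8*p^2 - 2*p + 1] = 16*p - 2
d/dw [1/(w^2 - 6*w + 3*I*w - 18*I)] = (-2*w + 6 - 3*I)/(w^2 - 6*w + 3*I*w - 18*I)^2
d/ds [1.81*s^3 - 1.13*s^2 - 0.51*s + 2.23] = 5.43*s^2 - 2.26*s - 0.51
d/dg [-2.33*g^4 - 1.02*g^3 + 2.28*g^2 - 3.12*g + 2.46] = -9.32*g^3 - 3.06*g^2 + 4.56*g - 3.12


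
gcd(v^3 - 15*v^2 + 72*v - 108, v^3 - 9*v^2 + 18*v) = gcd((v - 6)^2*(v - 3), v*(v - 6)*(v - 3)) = v^2 - 9*v + 18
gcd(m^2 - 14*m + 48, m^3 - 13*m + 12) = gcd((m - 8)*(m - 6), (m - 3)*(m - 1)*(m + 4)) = 1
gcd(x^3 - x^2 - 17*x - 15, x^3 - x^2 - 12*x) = x + 3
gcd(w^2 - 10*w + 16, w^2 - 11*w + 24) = w - 8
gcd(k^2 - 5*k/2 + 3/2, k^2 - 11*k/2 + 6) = k - 3/2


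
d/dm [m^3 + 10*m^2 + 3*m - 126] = 3*m^2 + 20*m + 3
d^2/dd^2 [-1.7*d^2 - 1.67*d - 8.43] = -3.40000000000000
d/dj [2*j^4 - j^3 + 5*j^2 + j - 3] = 8*j^3 - 3*j^2 + 10*j + 1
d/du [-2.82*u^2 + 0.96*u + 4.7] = 0.96 - 5.64*u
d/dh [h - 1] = 1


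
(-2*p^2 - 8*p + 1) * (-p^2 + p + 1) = 2*p^4 + 6*p^3 - 11*p^2 - 7*p + 1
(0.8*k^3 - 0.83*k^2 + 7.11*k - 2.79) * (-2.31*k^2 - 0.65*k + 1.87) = -1.848*k^5 + 1.3973*k^4 - 14.3886*k^3 + 0.2713*k^2 + 15.1092*k - 5.2173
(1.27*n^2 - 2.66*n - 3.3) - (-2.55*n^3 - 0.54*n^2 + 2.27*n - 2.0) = 2.55*n^3 + 1.81*n^2 - 4.93*n - 1.3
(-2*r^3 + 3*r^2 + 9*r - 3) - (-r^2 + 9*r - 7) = -2*r^3 + 4*r^2 + 4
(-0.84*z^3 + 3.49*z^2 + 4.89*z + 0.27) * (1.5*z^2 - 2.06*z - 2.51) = -1.26*z^5 + 6.9654*z^4 + 2.254*z^3 - 18.4283*z^2 - 12.8301*z - 0.6777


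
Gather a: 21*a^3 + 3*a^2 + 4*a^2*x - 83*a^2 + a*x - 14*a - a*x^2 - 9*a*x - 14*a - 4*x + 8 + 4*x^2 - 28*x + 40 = 21*a^3 + a^2*(4*x - 80) + a*(-x^2 - 8*x - 28) + 4*x^2 - 32*x + 48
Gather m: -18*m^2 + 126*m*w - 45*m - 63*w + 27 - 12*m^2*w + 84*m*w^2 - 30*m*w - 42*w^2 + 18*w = m^2*(-12*w - 18) + m*(84*w^2 + 96*w - 45) - 42*w^2 - 45*w + 27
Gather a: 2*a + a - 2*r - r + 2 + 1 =3*a - 3*r + 3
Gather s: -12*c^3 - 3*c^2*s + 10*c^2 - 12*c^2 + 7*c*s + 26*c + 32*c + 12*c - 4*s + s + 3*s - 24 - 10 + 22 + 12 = -12*c^3 - 2*c^2 + 70*c + s*(-3*c^2 + 7*c)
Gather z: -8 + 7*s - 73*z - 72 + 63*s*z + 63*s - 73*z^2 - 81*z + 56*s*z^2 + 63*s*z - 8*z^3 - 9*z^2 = 70*s - 8*z^3 + z^2*(56*s - 82) + z*(126*s - 154) - 80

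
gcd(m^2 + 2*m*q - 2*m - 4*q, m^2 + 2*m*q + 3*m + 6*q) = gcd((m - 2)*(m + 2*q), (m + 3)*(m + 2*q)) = m + 2*q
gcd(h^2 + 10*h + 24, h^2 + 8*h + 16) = h + 4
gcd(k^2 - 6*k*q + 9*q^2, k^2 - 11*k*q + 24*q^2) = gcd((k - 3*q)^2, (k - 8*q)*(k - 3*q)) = -k + 3*q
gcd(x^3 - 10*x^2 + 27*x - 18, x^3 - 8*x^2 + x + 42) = x - 3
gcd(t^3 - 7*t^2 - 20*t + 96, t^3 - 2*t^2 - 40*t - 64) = t^2 - 4*t - 32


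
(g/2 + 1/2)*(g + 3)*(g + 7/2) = g^3/2 + 15*g^2/4 + 17*g/2 + 21/4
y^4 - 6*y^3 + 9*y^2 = y^2*(y - 3)^2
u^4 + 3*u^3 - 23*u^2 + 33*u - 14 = (u - 2)*(u - 1)^2*(u + 7)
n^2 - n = n*(n - 1)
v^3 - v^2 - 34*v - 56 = (v - 7)*(v + 2)*(v + 4)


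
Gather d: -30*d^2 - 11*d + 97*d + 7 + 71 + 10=-30*d^2 + 86*d + 88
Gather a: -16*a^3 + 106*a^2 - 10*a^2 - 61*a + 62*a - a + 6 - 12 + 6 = -16*a^3 + 96*a^2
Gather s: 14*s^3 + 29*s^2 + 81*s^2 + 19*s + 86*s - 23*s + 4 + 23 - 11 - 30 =14*s^3 + 110*s^2 + 82*s - 14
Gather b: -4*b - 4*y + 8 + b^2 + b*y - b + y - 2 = b^2 + b*(y - 5) - 3*y + 6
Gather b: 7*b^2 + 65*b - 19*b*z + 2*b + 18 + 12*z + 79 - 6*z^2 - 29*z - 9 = 7*b^2 + b*(67 - 19*z) - 6*z^2 - 17*z + 88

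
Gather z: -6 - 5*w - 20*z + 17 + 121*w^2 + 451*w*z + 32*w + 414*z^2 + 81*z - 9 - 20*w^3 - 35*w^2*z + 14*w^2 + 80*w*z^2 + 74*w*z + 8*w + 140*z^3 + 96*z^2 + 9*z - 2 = -20*w^3 + 135*w^2 + 35*w + 140*z^3 + z^2*(80*w + 510) + z*(-35*w^2 + 525*w + 70)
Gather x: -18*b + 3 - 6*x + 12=-18*b - 6*x + 15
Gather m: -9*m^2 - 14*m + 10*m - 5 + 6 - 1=-9*m^2 - 4*m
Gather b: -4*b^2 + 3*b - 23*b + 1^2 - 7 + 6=-4*b^2 - 20*b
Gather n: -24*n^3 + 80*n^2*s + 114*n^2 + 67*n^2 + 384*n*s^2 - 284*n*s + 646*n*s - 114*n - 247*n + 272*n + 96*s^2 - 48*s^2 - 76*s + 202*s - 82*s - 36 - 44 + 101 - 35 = -24*n^3 + n^2*(80*s + 181) + n*(384*s^2 + 362*s - 89) + 48*s^2 + 44*s - 14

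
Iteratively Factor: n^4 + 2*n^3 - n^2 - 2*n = (n)*(n^3 + 2*n^2 - n - 2) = n*(n + 2)*(n^2 - 1) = n*(n + 1)*(n + 2)*(n - 1)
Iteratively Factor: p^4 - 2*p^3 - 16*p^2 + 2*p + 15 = (p - 5)*(p^3 + 3*p^2 - p - 3) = (p - 5)*(p + 1)*(p^2 + 2*p - 3) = (p - 5)*(p + 1)*(p + 3)*(p - 1)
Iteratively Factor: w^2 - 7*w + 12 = (w - 4)*(w - 3)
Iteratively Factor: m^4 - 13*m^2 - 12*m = (m + 3)*(m^3 - 3*m^2 - 4*m) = m*(m + 3)*(m^2 - 3*m - 4) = m*(m + 1)*(m + 3)*(m - 4)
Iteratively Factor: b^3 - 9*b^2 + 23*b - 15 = (b - 1)*(b^2 - 8*b + 15) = (b - 3)*(b - 1)*(b - 5)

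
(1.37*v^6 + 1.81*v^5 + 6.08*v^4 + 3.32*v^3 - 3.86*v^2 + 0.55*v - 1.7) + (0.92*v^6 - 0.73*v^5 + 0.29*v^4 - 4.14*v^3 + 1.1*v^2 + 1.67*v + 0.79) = 2.29*v^6 + 1.08*v^5 + 6.37*v^4 - 0.82*v^3 - 2.76*v^2 + 2.22*v - 0.91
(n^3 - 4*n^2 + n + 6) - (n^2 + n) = n^3 - 5*n^2 + 6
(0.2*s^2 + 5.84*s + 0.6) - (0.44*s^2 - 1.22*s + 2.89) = -0.24*s^2 + 7.06*s - 2.29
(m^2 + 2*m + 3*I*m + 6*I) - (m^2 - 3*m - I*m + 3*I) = 5*m + 4*I*m + 3*I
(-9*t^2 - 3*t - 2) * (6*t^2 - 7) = -54*t^4 - 18*t^3 + 51*t^2 + 21*t + 14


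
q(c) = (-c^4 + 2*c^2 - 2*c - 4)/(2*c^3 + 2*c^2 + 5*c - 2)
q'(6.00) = -0.51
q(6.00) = -2.33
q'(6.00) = -0.51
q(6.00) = -2.33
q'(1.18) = 0.62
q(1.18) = -0.55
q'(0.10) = 11.53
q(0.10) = 2.83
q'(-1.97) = -0.67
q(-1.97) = 0.38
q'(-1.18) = 0.11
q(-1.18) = 0.09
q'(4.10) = -0.49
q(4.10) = -1.37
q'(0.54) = 15.69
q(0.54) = -2.87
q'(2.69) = -0.40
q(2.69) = -0.73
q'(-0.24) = 2.48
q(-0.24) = 1.09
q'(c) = (-6*c^2 - 4*c - 5)*(-c^4 + 2*c^2 - 2*c - 4)/(2*c^3 + 2*c^2 + 5*c - 2)^2 + (-4*c^3 + 4*c - 2)/(2*c^3 + 2*c^2 + 5*c - 2) = (-2*c^6 - 4*c^5 - 19*c^4 + 16*c^3 + 38*c^2 + 8*c + 24)/(4*c^6 + 8*c^5 + 24*c^4 + 12*c^3 + 17*c^2 - 20*c + 4)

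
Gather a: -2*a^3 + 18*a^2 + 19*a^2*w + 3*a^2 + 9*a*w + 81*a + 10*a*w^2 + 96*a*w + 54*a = -2*a^3 + a^2*(19*w + 21) + a*(10*w^2 + 105*w + 135)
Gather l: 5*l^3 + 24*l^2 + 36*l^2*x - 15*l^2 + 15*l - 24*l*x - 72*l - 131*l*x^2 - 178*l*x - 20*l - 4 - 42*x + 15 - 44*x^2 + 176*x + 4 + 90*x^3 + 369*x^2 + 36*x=5*l^3 + l^2*(36*x + 9) + l*(-131*x^2 - 202*x - 77) + 90*x^3 + 325*x^2 + 170*x + 15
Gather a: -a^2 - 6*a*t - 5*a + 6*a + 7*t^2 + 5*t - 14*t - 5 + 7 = -a^2 + a*(1 - 6*t) + 7*t^2 - 9*t + 2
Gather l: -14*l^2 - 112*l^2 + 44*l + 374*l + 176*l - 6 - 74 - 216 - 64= -126*l^2 + 594*l - 360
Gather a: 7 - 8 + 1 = 0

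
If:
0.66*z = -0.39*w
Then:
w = -1.69230769230769*z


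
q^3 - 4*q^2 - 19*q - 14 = (q - 7)*(q + 1)*(q + 2)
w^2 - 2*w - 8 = (w - 4)*(w + 2)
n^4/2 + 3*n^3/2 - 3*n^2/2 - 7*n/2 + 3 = (n/2 + 1)*(n - 1)^2*(n + 3)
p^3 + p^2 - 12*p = p*(p - 3)*(p + 4)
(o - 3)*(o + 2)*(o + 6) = o^3 + 5*o^2 - 12*o - 36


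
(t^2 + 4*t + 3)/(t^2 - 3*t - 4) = (t + 3)/(t - 4)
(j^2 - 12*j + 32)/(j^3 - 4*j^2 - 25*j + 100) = (j - 8)/(j^2 - 25)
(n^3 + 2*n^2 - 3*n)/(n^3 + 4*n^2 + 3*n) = (n - 1)/(n + 1)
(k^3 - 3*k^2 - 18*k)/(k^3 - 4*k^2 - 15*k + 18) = k/(k - 1)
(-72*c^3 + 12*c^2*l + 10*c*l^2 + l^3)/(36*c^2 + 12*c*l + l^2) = -2*c + l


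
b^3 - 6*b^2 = b^2*(b - 6)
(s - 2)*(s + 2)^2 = s^3 + 2*s^2 - 4*s - 8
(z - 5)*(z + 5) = z^2 - 25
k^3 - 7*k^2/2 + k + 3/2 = (k - 3)*(k - 1)*(k + 1/2)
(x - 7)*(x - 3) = x^2 - 10*x + 21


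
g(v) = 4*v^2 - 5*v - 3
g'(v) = 8*v - 5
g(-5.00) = 122.00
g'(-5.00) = -45.00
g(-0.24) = -1.57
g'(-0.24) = -6.92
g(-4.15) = 86.64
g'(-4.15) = -38.20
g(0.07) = -3.33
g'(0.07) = -4.44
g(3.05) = 18.96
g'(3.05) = 19.40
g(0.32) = -4.19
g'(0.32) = -2.44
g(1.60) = -0.76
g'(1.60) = 7.80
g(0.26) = -4.03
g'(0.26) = -2.92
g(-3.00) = 48.00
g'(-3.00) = -29.00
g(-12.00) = 633.00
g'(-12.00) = -101.00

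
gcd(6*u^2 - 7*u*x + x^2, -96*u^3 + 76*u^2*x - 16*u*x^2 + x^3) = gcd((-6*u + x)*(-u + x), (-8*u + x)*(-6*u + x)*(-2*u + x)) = -6*u + x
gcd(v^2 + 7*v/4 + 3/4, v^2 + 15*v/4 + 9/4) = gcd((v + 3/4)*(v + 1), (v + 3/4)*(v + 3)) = v + 3/4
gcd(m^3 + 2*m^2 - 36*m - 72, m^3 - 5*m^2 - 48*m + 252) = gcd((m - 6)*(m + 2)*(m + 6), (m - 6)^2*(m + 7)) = m - 6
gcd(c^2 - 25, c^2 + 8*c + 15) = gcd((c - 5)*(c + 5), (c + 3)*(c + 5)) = c + 5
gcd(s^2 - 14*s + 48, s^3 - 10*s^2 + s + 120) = s - 8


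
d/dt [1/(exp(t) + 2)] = -exp(t)/(exp(t) + 2)^2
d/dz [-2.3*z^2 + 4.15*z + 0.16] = 4.15 - 4.6*z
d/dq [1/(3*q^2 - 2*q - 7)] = 2*(1 - 3*q)/(-3*q^2 + 2*q + 7)^2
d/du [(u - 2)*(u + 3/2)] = 2*u - 1/2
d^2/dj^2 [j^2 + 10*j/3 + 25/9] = 2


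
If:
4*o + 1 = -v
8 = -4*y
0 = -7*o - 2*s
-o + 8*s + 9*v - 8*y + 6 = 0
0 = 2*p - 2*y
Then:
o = 1/5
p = -2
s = -7/10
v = -9/5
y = -2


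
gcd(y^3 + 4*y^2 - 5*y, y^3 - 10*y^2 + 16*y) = y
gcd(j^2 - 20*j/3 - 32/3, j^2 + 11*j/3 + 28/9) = j + 4/3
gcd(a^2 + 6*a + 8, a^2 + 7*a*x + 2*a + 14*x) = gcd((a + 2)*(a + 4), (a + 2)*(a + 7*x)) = a + 2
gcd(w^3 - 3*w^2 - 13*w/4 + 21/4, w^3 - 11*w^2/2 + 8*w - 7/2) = w^2 - 9*w/2 + 7/2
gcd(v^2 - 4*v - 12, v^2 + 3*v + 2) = v + 2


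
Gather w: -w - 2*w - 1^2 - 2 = -3*w - 3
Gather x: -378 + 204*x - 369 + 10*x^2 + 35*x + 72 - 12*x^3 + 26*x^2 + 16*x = -12*x^3 + 36*x^2 + 255*x - 675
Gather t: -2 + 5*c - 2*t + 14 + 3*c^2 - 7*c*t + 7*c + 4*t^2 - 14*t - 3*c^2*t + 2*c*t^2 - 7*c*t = 3*c^2 + 12*c + t^2*(2*c + 4) + t*(-3*c^2 - 14*c - 16) + 12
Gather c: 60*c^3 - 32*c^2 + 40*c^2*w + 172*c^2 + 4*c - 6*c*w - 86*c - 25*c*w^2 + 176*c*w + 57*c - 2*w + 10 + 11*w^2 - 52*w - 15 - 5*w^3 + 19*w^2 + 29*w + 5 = 60*c^3 + c^2*(40*w + 140) + c*(-25*w^2 + 170*w - 25) - 5*w^3 + 30*w^2 - 25*w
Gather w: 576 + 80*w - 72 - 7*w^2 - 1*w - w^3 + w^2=-w^3 - 6*w^2 + 79*w + 504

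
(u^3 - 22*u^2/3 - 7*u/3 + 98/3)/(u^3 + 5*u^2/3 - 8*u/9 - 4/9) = 3*(3*u^2 - 28*u + 49)/(9*u^2 - 3*u - 2)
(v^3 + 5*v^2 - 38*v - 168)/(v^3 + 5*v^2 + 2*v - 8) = (v^2 + v - 42)/(v^2 + v - 2)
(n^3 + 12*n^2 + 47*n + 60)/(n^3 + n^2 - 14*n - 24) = (n^2 + 9*n + 20)/(n^2 - 2*n - 8)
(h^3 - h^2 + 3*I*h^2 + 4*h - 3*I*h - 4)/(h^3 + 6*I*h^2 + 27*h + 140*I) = (h^2 - h*(1 + I) + I)/(h^2 + 2*I*h + 35)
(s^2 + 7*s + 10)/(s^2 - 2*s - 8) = (s + 5)/(s - 4)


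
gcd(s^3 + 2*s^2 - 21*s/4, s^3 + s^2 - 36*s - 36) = 1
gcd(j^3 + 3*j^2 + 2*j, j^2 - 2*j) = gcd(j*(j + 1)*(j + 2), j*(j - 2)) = j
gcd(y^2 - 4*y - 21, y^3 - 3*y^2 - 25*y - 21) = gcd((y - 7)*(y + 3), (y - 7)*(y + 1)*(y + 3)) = y^2 - 4*y - 21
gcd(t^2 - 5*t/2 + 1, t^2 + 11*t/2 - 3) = t - 1/2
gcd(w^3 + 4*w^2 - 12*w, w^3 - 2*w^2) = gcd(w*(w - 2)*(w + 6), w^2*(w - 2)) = w^2 - 2*w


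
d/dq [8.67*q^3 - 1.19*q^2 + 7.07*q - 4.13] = 26.01*q^2 - 2.38*q + 7.07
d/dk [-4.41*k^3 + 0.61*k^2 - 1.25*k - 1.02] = -13.23*k^2 + 1.22*k - 1.25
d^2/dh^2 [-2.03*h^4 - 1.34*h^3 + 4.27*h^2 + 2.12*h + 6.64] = -24.36*h^2 - 8.04*h + 8.54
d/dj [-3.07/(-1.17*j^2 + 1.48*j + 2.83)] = (4.5436 - 7.1838*j)/(-1.17*j^2 + 1.48*j + 2.83)^2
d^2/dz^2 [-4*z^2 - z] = -8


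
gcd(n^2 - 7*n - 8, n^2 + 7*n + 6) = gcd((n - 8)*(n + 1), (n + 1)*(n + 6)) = n + 1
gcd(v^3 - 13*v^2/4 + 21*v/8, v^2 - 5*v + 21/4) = v - 3/2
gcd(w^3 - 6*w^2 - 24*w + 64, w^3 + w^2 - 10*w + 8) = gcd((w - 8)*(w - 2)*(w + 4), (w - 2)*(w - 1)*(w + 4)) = w^2 + 2*w - 8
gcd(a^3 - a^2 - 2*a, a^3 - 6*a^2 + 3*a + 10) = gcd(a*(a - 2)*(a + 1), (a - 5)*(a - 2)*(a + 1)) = a^2 - a - 2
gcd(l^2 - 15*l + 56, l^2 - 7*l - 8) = l - 8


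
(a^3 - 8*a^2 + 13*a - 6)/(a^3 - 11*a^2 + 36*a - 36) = (a^2 - 2*a + 1)/(a^2 - 5*a + 6)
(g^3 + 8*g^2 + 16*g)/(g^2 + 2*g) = (g^2 + 8*g + 16)/(g + 2)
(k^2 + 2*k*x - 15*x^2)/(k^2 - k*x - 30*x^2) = (-k + 3*x)/(-k + 6*x)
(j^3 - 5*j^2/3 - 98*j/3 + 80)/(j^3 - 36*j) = (3*j^2 - 23*j + 40)/(3*j*(j - 6))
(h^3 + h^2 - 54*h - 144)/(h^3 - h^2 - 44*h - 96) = (h + 6)/(h + 4)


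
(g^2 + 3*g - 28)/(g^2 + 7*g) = (g - 4)/g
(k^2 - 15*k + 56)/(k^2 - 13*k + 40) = (k - 7)/(k - 5)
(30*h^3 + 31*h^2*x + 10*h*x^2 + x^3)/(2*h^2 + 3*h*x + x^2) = (15*h^2 + 8*h*x + x^2)/(h + x)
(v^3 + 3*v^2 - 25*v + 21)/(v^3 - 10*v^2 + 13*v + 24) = (v^2 + 6*v - 7)/(v^2 - 7*v - 8)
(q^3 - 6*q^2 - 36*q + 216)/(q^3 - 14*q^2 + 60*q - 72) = (q + 6)/(q - 2)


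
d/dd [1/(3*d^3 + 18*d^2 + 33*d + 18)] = (-d^2 - 4*d - 11/3)/(d^3 + 6*d^2 + 11*d + 6)^2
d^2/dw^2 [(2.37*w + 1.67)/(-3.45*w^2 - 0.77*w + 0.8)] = (-(2.37*w + 1.67)*(6.9*w + 0.77)*(13.8*w + 1.54) + (49.059*w + 15.1728)*(3.45*w^2 + 0.77*w - 0.8))/(3.45*w^2 + 0.77*w - 0.8)^3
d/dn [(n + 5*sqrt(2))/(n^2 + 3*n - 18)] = (n^2 + 3*n - (n + 5*sqrt(2))*(2*n + 3) - 18)/(n^2 + 3*n - 18)^2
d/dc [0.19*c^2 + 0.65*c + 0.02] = 0.38*c + 0.65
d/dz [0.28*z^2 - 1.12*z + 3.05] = 0.56*z - 1.12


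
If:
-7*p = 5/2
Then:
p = -5/14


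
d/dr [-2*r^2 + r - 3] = 1 - 4*r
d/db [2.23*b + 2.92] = 2.23000000000000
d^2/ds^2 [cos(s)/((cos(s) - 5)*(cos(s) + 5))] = (-sin(s)^4 + 150*sin(s)^2 - 624)*cos(s)/((cos(s) - 5)^3*(cos(s) + 5)^3)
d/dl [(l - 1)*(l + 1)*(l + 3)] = 3*l^2 + 6*l - 1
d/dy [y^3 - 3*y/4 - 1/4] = 3*y^2 - 3/4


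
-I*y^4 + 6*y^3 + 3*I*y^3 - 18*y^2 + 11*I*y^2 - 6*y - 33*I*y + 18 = (y - 3)*(y + 2*I)*(y + 3*I)*(-I*y + 1)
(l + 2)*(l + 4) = l^2 + 6*l + 8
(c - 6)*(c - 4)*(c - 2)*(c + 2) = c^4 - 10*c^3 + 20*c^2 + 40*c - 96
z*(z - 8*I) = z^2 - 8*I*z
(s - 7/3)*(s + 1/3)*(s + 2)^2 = s^4 + 2*s^3 - 43*s^2/9 - 100*s/9 - 28/9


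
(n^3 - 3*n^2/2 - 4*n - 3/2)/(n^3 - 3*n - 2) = (n^2 - 5*n/2 - 3/2)/(n^2 - n - 2)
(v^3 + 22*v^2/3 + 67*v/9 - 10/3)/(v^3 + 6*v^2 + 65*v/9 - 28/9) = (3*v^2 + 23*v + 30)/(3*v^2 + 19*v + 28)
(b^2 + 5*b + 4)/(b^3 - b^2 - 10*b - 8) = (b + 4)/(b^2 - 2*b - 8)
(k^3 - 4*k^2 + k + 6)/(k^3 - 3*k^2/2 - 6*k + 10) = 2*(k^2 - 2*k - 3)/(2*k^2 + k - 10)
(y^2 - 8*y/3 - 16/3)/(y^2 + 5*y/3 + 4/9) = 3*(y - 4)/(3*y + 1)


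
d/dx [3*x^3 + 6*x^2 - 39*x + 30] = 9*x^2 + 12*x - 39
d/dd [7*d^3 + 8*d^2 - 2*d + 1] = 21*d^2 + 16*d - 2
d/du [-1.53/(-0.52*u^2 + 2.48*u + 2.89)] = (3.7944 - 1.5912*u)/(-0.52*u^2 + 2.48*u + 2.89)^2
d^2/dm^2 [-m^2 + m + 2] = -2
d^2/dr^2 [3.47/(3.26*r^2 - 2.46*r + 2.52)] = (-73.755544*r^2 + 55.656024*r + 3.47*(6.52*r - 2.46)*(13.04*r - 4.92) - 57.013488)/(3.26*r^2 - 2.46*r + 2.52)^3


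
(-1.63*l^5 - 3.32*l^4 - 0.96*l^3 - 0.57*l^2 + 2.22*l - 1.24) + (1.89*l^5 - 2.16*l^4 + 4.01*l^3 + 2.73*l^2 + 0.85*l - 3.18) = 0.26*l^5 - 5.48*l^4 + 3.05*l^3 + 2.16*l^2 + 3.07*l - 4.42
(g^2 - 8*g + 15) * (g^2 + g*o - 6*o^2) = g^4 + g^3*o - 8*g^3 - 6*g^2*o^2 - 8*g^2*o + 15*g^2 + 48*g*o^2 + 15*g*o - 90*o^2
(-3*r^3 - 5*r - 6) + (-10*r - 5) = -3*r^3 - 15*r - 11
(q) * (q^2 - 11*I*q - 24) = q^3 - 11*I*q^2 - 24*q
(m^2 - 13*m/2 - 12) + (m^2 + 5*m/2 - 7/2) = 2*m^2 - 4*m - 31/2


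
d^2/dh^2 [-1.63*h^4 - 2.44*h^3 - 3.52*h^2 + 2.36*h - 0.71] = -19.56*h^2 - 14.64*h - 7.04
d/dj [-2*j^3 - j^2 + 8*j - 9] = -6*j^2 - 2*j + 8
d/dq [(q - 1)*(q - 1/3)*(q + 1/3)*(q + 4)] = 4*q^3 + 9*q^2 - 74*q/9 - 1/3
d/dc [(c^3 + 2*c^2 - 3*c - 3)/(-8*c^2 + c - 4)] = (-8*c^4 + 2*c^3 - 34*c^2 - 64*c + 15)/(64*c^4 - 16*c^3 + 65*c^2 - 8*c + 16)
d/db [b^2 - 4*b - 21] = 2*b - 4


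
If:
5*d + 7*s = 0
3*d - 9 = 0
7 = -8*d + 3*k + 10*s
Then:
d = 3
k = 367/21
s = -15/7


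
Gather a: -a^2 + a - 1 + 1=-a^2 + a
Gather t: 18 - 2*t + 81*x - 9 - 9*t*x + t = t*(-9*x - 1) + 81*x + 9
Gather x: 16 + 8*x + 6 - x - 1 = 7*x + 21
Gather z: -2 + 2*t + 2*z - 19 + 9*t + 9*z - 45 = 11*t + 11*z - 66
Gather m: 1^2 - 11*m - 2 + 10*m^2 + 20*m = 10*m^2 + 9*m - 1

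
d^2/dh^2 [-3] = 0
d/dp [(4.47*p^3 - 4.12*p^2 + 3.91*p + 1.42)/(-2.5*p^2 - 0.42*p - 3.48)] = (-11.175*p^4 - 3.7548*p^3 - 35.1614*p^2 + 35.7752*p - 13.0104)/(6.25*p^4 + 2.1*p^3 + 17.5764*p^2 + 2.9232*p + 12.1104)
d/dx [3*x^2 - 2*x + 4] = 6*x - 2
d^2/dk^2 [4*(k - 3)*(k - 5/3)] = 8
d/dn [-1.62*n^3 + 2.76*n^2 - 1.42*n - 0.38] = -4.86*n^2 + 5.52*n - 1.42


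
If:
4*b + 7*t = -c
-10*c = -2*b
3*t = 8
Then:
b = -40/9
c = -8/9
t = 8/3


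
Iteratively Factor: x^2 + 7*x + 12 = (x + 3)*(x + 4)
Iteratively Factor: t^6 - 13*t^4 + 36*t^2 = (t - 3)*(t^5 + 3*t^4 - 4*t^3 - 12*t^2) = t*(t - 3)*(t^4 + 3*t^3 - 4*t^2 - 12*t) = t^2*(t - 3)*(t^3 + 3*t^2 - 4*t - 12) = t^2*(t - 3)*(t + 3)*(t^2 - 4) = t^2*(t - 3)*(t - 2)*(t + 3)*(t + 2)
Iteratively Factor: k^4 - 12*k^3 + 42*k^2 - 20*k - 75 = (k - 5)*(k^3 - 7*k^2 + 7*k + 15) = (k - 5)*(k + 1)*(k^2 - 8*k + 15) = (k - 5)^2*(k + 1)*(k - 3)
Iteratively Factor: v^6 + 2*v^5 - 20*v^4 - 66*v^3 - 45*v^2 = (v)*(v^5 + 2*v^4 - 20*v^3 - 66*v^2 - 45*v) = v*(v - 5)*(v^4 + 7*v^3 + 15*v^2 + 9*v) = v*(v - 5)*(v + 3)*(v^3 + 4*v^2 + 3*v) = v*(v - 5)*(v + 3)^2*(v^2 + v) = v^2*(v - 5)*(v + 3)^2*(v + 1)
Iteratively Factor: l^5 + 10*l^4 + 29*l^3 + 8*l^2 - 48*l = (l + 4)*(l^4 + 6*l^3 + 5*l^2 - 12*l) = (l + 4)^2*(l^3 + 2*l^2 - 3*l) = (l - 1)*(l + 4)^2*(l^2 + 3*l) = (l - 1)*(l + 3)*(l + 4)^2*(l)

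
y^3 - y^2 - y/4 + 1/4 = (y - 1)*(y - 1/2)*(y + 1/2)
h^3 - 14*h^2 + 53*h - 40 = (h - 8)*(h - 5)*(h - 1)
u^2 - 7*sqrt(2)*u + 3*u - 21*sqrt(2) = (u + 3)*(u - 7*sqrt(2))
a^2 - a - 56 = (a - 8)*(a + 7)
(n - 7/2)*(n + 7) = n^2 + 7*n/2 - 49/2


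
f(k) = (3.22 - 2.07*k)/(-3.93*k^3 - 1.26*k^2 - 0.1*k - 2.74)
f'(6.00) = -0.00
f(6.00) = 0.01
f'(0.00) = 0.80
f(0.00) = -1.18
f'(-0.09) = 0.74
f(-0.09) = -1.24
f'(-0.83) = 20.16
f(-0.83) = -3.86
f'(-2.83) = 0.11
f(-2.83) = 0.12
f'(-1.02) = 1053.77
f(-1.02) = 24.05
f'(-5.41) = 0.01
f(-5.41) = 0.02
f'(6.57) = -0.00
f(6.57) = 0.01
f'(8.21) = -0.00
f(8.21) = 0.01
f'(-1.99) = 0.47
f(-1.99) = 0.31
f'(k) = (3.22 - 2.07*k)*(11.79*k^2 + 2.52*k + 0.1)/(-3.93*k^3 - 1.26*k^2 - 0.1*k - 2.74)^2 - 2.07/(-3.93*k^3 - 1.26*k^2 - 0.1*k - 2.74) = (-16.2702*k^3 + 35.3556*k^2 + 8.1144*k + 5.9938)/(15.4449*k^6 + 9.9036*k^5 + 2.3736*k^4 + 21.7884*k^3 + 6.9148*k^2 + 0.548*k + 7.5076)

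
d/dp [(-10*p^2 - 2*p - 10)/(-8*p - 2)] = (20*p^2 + 10*p - 19)/(16*p^2 + 8*p + 1)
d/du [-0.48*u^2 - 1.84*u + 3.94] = -0.96*u - 1.84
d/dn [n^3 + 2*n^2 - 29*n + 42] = 3*n^2 + 4*n - 29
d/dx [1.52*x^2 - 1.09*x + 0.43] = 3.04*x - 1.09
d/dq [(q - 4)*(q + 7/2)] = 2*q - 1/2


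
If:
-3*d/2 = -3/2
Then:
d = 1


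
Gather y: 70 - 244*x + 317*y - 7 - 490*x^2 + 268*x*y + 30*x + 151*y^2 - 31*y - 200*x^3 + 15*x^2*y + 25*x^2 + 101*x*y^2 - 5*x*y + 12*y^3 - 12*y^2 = -200*x^3 - 465*x^2 - 214*x + 12*y^3 + y^2*(101*x + 139) + y*(15*x^2 + 263*x + 286) + 63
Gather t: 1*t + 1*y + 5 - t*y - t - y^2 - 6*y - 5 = -t*y - y^2 - 5*y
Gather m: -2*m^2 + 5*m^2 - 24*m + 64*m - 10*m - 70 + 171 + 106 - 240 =3*m^2 + 30*m - 33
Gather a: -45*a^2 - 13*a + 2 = -45*a^2 - 13*a + 2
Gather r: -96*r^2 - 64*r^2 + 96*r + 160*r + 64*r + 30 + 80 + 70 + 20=-160*r^2 + 320*r + 200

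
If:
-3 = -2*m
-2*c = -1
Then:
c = 1/2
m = 3/2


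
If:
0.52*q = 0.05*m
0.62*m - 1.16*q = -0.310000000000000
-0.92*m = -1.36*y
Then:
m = -0.61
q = -0.06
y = -0.41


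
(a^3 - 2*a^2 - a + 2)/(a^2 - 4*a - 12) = (-a^3 + 2*a^2 + a - 2)/(-a^2 + 4*a + 12)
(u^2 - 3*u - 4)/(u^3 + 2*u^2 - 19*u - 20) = 1/(u + 5)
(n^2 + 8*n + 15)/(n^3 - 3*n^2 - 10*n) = (n^2 + 8*n + 15)/(n*(n^2 - 3*n - 10))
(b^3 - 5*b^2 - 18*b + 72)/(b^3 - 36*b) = (b^2 + b - 12)/(b*(b + 6))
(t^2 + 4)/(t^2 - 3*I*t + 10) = (t - 2*I)/(t - 5*I)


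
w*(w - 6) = w^2 - 6*w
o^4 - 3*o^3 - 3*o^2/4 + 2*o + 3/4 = (o - 3)*(o - 1)*(o + 1/2)^2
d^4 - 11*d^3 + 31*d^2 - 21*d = d*(d - 7)*(d - 3)*(d - 1)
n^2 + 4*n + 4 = (n + 2)^2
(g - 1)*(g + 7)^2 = g^3 + 13*g^2 + 35*g - 49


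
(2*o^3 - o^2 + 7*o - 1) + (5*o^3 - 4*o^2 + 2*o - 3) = 7*o^3 - 5*o^2 + 9*o - 4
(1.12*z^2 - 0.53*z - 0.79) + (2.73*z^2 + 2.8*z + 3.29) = 3.85*z^2 + 2.27*z + 2.5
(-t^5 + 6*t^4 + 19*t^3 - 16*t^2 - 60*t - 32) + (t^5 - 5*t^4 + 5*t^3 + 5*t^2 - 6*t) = t^4 + 24*t^3 - 11*t^2 - 66*t - 32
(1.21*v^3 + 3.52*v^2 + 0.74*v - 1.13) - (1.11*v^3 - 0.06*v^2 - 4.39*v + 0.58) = 0.0999999999999999*v^3 + 3.58*v^2 + 5.13*v - 1.71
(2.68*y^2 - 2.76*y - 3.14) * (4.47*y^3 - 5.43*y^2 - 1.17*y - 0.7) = 11.9796*y^5 - 26.8896*y^4 - 2.1846*y^3 + 18.4034*y^2 + 5.6058*y + 2.198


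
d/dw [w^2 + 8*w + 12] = 2*w + 8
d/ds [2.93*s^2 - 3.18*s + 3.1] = 5.86*s - 3.18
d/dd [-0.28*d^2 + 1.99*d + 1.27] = 1.99 - 0.56*d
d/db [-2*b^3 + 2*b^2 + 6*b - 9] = -6*b^2 + 4*b + 6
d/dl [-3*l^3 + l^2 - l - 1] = -9*l^2 + 2*l - 1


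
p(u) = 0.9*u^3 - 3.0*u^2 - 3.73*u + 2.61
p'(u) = 2.7*u^2 - 6.0*u - 3.73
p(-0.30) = 3.43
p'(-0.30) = -1.69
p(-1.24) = 0.91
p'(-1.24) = 7.86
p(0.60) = -0.51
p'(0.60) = -6.36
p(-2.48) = -20.32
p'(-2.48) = 27.76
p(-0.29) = 3.42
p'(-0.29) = -1.76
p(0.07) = 2.33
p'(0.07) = -4.14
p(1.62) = -7.48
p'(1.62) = -6.36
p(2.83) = -11.57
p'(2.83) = 0.91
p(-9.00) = -862.92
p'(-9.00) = 268.97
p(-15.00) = -3653.94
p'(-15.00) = 693.77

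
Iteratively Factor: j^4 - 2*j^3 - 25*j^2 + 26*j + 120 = (j - 5)*(j^3 + 3*j^2 - 10*j - 24) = (j - 5)*(j + 2)*(j^2 + j - 12) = (j - 5)*(j + 2)*(j + 4)*(j - 3)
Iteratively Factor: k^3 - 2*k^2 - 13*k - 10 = (k - 5)*(k^2 + 3*k + 2) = (k - 5)*(k + 2)*(k + 1)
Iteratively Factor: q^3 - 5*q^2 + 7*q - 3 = (q - 3)*(q^2 - 2*q + 1) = (q - 3)*(q - 1)*(q - 1)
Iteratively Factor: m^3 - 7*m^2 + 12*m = (m)*(m^2 - 7*m + 12) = m*(m - 4)*(m - 3)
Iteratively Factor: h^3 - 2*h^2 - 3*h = (h + 1)*(h^2 - 3*h) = (h - 3)*(h + 1)*(h)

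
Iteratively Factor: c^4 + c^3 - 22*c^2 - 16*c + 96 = (c - 4)*(c^3 + 5*c^2 - 2*c - 24) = (c - 4)*(c + 3)*(c^2 + 2*c - 8) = (c - 4)*(c - 2)*(c + 3)*(c + 4)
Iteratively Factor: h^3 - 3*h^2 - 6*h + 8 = (h - 4)*(h^2 + h - 2) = (h - 4)*(h + 2)*(h - 1)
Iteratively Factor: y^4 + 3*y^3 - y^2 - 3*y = (y)*(y^3 + 3*y^2 - y - 3) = y*(y + 3)*(y^2 - 1) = y*(y + 1)*(y + 3)*(y - 1)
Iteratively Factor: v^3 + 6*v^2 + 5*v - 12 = (v + 4)*(v^2 + 2*v - 3) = (v + 3)*(v + 4)*(v - 1)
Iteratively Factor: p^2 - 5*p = (p - 5)*(p)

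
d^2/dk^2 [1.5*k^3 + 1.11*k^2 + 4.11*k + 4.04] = 9.0*k + 2.22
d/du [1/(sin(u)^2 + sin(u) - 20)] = -(2*sin(u) + 1)*cos(u)/(sin(u)^2 + sin(u) - 20)^2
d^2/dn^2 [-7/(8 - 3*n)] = 126/(3*n - 8)^3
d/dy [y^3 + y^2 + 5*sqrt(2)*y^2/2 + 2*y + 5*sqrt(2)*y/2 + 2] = 3*y^2 + 2*y + 5*sqrt(2)*y + 2 + 5*sqrt(2)/2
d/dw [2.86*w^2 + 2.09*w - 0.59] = 5.72*w + 2.09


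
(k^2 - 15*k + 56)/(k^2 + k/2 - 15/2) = 2*(k^2 - 15*k + 56)/(2*k^2 + k - 15)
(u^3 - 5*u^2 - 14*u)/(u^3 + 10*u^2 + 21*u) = (u^2 - 5*u - 14)/(u^2 + 10*u + 21)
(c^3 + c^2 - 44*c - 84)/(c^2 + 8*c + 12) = c - 7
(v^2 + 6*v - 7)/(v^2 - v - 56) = (v - 1)/(v - 8)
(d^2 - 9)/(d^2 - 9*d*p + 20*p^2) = (d^2 - 9)/(d^2 - 9*d*p + 20*p^2)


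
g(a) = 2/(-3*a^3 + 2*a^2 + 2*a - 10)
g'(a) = 2*(9*a^2 - 4*a - 2)/(-3*a^3 + 2*a^2 + 2*a - 10)^2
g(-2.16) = 0.08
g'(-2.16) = 0.15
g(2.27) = -0.07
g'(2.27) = 0.08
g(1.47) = -0.16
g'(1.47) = 0.15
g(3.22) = -0.02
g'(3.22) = 0.02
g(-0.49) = -0.20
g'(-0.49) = 0.04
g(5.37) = -0.00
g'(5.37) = 0.00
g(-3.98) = 0.01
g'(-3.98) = 0.01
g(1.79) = -0.12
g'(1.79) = 0.13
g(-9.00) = 0.00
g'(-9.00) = 0.00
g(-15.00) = 0.00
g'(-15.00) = 0.00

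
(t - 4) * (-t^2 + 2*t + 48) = -t^3 + 6*t^2 + 40*t - 192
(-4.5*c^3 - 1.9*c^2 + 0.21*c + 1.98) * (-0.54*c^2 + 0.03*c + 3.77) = 2.43*c^5 + 0.891*c^4 - 17.1354*c^3 - 8.2259*c^2 + 0.8511*c + 7.4646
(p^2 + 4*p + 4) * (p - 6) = p^3 - 2*p^2 - 20*p - 24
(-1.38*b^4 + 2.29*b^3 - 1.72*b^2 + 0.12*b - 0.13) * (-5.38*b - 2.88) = 7.4244*b^5 - 8.3458*b^4 + 2.6584*b^3 + 4.308*b^2 + 0.3538*b + 0.3744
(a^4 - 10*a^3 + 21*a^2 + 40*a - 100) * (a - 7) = a^5 - 17*a^4 + 91*a^3 - 107*a^2 - 380*a + 700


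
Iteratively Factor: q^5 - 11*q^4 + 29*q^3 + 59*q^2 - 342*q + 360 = (q - 2)*(q^4 - 9*q^3 + 11*q^2 + 81*q - 180) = (q - 4)*(q - 2)*(q^3 - 5*q^2 - 9*q + 45) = (q - 4)*(q - 3)*(q - 2)*(q^2 - 2*q - 15) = (q - 5)*(q - 4)*(q - 3)*(q - 2)*(q + 3)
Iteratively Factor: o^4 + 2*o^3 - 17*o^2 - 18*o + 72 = (o + 3)*(o^3 - o^2 - 14*o + 24) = (o + 3)*(o + 4)*(o^2 - 5*o + 6) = (o - 2)*(o + 3)*(o + 4)*(o - 3)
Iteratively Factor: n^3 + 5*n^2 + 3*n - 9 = (n + 3)*(n^2 + 2*n - 3) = (n + 3)^2*(n - 1)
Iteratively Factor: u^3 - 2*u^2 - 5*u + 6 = (u - 1)*(u^2 - u - 6) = (u - 1)*(u + 2)*(u - 3)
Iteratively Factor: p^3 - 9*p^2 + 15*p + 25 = (p + 1)*(p^2 - 10*p + 25) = (p - 5)*(p + 1)*(p - 5)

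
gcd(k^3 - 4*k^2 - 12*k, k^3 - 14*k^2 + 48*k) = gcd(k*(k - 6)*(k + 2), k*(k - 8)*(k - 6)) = k^2 - 6*k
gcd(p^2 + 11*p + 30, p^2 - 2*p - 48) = p + 6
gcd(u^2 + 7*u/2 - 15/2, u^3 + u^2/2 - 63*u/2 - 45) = u + 5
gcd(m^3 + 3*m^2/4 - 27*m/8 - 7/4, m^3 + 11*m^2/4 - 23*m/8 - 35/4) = m^2 + m/4 - 7/2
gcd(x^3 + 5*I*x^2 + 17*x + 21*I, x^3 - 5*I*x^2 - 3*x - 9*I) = x^2 - 2*I*x + 3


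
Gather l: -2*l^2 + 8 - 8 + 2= 2 - 2*l^2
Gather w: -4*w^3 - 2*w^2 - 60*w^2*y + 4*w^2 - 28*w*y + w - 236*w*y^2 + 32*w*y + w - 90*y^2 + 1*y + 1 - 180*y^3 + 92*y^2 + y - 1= -4*w^3 + w^2*(2 - 60*y) + w*(-236*y^2 + 4*y + 2) - 180*y^3 + 2*y^2 + 2*y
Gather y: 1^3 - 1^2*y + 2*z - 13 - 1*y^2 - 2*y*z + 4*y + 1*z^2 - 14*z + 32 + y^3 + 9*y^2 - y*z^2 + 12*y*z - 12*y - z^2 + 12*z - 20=y^3 + 8*y^2 + y*(-z^2 + 10*z - 9)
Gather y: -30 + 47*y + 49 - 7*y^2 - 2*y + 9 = -7*y^2 + 45*y + 28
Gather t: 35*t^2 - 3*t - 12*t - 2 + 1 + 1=35*t^2 - 15*t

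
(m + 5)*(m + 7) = m^2 + 12*m + 35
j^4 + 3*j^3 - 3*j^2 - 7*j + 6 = (j - 1)^2*(j + 2)*(j + 3)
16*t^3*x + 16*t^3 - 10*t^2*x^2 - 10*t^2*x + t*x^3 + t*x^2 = (-8*t + x)*(-2*t + x)*(t*x + t)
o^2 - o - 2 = (o - 2)*(o + 1)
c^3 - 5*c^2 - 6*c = c*(c - 6)*(c + 1)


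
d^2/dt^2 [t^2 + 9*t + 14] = 2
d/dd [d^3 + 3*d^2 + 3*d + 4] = 3*d^2 + 6*d + 3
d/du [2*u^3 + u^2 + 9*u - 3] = 6*u^2 + 2*u + 9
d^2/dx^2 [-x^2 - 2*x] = -2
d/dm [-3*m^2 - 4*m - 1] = -6*m - 4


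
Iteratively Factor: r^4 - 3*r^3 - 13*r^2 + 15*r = (r)*(r^3 - 3*r^2 - 13*r + 15) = r*(r - 1)*(r^2 - 2*r - 15) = r*(r - 5)*(r - 1)*(r + 3)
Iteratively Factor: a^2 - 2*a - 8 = (a + 2)*(a - 4)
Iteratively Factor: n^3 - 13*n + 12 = (n - 3)*(n^2 + 3*n - 4) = (n - 3)*(n + 4)*(n - 1)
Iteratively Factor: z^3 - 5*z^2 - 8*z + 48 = (z - 4)*(z^2 - z - 12) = (z - 4)^2*(z + 3)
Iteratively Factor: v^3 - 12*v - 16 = (v - 4)*(v^2 + 4*v + 4) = (v - 4)*(v + 2)*(v + 2)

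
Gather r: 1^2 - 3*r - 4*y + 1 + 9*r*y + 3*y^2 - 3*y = r*(9*y - 3) + 3*y^2 - 7*y + 2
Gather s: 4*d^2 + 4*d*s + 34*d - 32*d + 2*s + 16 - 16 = 4*d^2 + 2*d + s*(4*d + 2)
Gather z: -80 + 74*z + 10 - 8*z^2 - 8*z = -8*z^2 + 66*z - 70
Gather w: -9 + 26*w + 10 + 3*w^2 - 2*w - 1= 3*w^2 + 24*w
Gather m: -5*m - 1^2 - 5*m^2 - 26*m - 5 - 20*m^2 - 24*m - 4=-25*m^2 - 55*m - 10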